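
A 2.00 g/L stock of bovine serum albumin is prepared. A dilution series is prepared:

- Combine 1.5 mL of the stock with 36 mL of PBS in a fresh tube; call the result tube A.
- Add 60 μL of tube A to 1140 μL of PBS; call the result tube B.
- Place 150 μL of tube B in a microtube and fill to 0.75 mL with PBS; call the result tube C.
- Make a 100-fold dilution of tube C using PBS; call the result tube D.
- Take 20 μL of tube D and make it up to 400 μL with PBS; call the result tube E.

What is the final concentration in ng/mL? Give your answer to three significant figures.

0.400 ng/mL

Step 1: 1.5 mL + 36 mL = 37.5 mL total → factor 37.5/1.5 = 25
Step 2: 60 μL + 1140 μL = 1200 μL total → factor 1200/60 = 20
Step 3: 150 μL brought to 0.75 mL → factor 750/150 = 5
Step 4: 100-fold → factor 100
Step 5: 20 μL brought to 400 μL → factor 400/20 = 20
Overall dilution factor = 25 × 20 × 5 × 100 × 20 = 5 × 10^6
Final = 2.00 g/L / 5 × 10^6 = 4.000 × 10^-7 g/L = 0.400 ng/mL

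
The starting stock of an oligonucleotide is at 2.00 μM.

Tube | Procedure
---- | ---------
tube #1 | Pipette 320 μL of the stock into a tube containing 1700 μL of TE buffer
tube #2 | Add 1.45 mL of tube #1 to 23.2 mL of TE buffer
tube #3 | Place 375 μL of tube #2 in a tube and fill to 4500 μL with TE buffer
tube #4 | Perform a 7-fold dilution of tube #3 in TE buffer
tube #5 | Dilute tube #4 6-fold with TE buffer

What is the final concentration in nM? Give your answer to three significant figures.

Step 1: 320 μL + 1700 μL = 2020 μL total → factor 2020/320 = 6.3125
Step 2: 1.45 mL + 23.2 mL = 24.65 mL total → factor 24.65/1.45 = 17
Step 3: 375 μL brought to 4500 μL → factor 4500/375 = 12
Step 4: 7-fold → factor 7
Step 5: 6-fold → factor 6
Overall dilution factor = 6.3125 × 17 × 12 × 7 × 6 = 54086
Final = 2.00 μM / 54086 = 3.698 × 10^-5 μM = 0.0370 nM

0.0370 nM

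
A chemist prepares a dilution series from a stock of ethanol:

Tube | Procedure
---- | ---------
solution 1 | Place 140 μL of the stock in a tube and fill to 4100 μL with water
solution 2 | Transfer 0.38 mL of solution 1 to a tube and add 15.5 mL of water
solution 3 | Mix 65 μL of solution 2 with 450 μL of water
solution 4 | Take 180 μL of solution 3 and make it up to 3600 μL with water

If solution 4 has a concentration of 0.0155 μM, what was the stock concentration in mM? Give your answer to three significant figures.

3.01 mM

Step 1: 140 μL brought to 4100 μL → factor 4100/140 = 29.286
Step 2: 0.38 mL + 15.5 mL = 15.88 mL total → factor 15.88/0.38 = 41.789
Step 3: 65 μL + 450 μL = 515 μL total → factor 515/65 = 7.9231
Step 4: 180 μL brought to 3600 μL → factor 3600/180 = 20
Overall dilution factor = 29.286 × 41.789 × 7.9231 × 20 = 1.9393 × 10^5
Stock = 0.0155 μM × 1.9393 × 10^5 = 3006 μM = 3.01 mM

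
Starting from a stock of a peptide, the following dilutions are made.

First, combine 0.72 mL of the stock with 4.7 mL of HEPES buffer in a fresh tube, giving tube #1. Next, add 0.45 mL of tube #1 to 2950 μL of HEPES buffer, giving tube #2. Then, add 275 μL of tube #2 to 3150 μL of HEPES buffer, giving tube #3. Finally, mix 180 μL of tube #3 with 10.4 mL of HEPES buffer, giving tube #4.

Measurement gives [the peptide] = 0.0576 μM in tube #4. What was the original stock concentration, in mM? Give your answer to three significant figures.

Step 1: 0.72 mL + 4.7 mL = 5.42 mL total → factor 5.42/0.72 = 7.5278
Step 2: 0.45 mL + 2950 μL = 3.4 mL total → factor 3.4/0.45 = 7.5556
Step 3: 275 μL + 3150 μL = 3425 μL total → factor 3425/275 = 12.455
Step 4: 180 μL + 10.4 mL = 10580 μL total → factor 10580/180 = 58.778
Overall dilution factor = 7.5278 × 7.5556 × 12.455 × 58.778 = 41637
Stock = 0.0576 μM × 41637 = 2398 μM = 2.40 mM

2.40 mM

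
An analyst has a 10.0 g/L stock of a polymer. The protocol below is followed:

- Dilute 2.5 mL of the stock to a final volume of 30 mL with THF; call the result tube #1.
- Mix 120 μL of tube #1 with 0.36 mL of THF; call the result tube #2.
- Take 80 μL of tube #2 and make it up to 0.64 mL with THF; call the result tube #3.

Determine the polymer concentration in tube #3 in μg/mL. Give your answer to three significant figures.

Step 1: 2.5 mL brought to 30 mL → factor 30/2.5 = 12
Step 2: 120 μL + 0.36 mL = 480 μL total → factor 480/120 = 4
Step 3: 80 μL brought to 0.64 mL → factor 640/80 = 8
Overall dilution factor = 12 × 4 × 8 = 384
Final = 10.0 g/L / 384 = 0.02604 g/L = 26.0 μg/mL

26.0 μg/mL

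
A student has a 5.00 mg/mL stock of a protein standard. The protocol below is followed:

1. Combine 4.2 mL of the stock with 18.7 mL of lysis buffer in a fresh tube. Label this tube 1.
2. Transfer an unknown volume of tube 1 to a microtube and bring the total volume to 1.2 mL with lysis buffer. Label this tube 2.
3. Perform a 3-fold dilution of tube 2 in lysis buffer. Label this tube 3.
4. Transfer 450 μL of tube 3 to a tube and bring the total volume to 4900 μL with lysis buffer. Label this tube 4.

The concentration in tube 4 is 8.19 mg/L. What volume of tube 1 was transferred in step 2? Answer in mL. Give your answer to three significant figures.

Step 1: 4.2 mL + 18.7 mL = 22.9 mL total → factor 22.9/4.2 = 5.4524
Step 2: v brought to 1.2 mL → factor = 1.2 mL/v
Step 3: 3-fold → factor 3
Step 4: 450 μL brought to 4900 μL → factor 4900/450 = 10.889
Product of known-step factors = 178.11
Overall factor = 5.00 mg/mL / (8.19 mg/L) = 610.5
Step-2 factor = 610.5 / 178.11 = 3.4276
v = 1.2 mL / 3.4276 = 0.350 mL

0.350 mL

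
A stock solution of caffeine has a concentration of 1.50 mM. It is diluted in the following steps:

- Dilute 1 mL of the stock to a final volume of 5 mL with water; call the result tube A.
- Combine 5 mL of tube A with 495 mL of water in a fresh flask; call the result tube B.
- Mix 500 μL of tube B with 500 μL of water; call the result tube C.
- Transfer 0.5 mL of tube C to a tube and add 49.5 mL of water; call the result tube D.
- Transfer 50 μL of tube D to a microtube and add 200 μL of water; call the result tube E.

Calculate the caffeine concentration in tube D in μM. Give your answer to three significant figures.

Step 1: 1 mL brought to 5 mL → factor 5/1 = 5
Step 2: 5 mL + 495 mL = 500 mL total → factor 500/5 = 100
Step 3: 500 μL + 500 μL = 1000 μL total → factor 1000/500 = 2
Step 4: 0.5 mL + 49.5 mL = 50 mL total → factor 50/0.5 = 100
Dilution factor through tube D = 5 × 100 × 2 × 100 = 1 × 10^5
[tube D] = 1.50 mM / 1 × 10^5 = 1.500 × 10^-5 mM = 0.0150 μM

0.0150 μM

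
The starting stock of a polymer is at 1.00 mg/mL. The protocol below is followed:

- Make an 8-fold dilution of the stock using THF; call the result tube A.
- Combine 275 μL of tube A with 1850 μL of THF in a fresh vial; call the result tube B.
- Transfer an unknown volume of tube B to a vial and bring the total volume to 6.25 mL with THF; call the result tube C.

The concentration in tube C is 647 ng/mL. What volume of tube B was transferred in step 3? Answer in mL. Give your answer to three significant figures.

Step 1: 8-fold → factor 8
Step 2: 275 μL + 1850 μL = 2125 μL total → factor 2125/275 = 7.7273
Step 3: v brought to 6.25 mL → factor = 6.25 mL/v
Product of known-step factors = 61.818
Overall factor = 1.00 mg/mL / (647 ng/mL) = 1545.6
Step-3 factor = 1545.6 / 61.818 = 25.002
v = 6.25 mL / 25.002 = 0.250 mL

0.250 mL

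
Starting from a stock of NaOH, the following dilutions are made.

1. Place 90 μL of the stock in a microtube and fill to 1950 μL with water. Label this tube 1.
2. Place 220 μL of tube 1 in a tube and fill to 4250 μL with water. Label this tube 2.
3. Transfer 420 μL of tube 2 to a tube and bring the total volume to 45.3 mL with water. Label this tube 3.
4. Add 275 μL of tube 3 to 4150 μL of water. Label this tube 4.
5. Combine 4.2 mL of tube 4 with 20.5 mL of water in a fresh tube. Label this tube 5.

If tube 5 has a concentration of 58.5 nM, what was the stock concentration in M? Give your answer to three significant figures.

0.250 M

Step 1: 90 μL brought to 1950 μL → factor 1950/90 = 21.667
Step 2: 220 μL brought to 4250 μL → factor 4250/220 = 19.318
Step 3: 420 μL brought to 45.3 mL → factor 45300/420 = 107.86
Step 4: 275 μL + 4150 μL = 4425 μL total → factor 4425/275 = 16.091
Step 5: 4.2 mL + 20.5 mL = 24.7 mL total → factor 24.7/4.2 = 5.881
Overall dilution factor = 21.667 × 19.318 × 107.86 × 16.091 × 5.881 = 4.272 × 10^6
Stock = 58.5 nM × 4.272 × 10^6 = 2.499 × 10^8 nM = 0.250 M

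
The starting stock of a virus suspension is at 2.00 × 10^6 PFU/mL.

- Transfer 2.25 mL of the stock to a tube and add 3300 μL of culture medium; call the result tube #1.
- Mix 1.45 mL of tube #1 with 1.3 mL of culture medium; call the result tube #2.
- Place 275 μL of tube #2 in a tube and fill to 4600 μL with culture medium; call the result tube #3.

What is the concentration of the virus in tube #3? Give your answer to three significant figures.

2.56 × 10^4 PFU/mL

Step 1: 2.25 mL + 3300 μL = 5.55 mL total → factor 5.55/2.25 = 2.4667
Step 2: 1.45 mL + 1.3 mL = 2.75 mL total → factor 2.75/1.45 = 1.8966
Step 3: 275 μL brought to 4600 μL → factor 4600/275 = 16.727
Overall dilution factor = 2.4667 × 1.8966 × 16.727 = 78.253
Final = 2.00 × 10^6 PFU/mL / 78.253 = 2.56 × 10^4 PFU/mL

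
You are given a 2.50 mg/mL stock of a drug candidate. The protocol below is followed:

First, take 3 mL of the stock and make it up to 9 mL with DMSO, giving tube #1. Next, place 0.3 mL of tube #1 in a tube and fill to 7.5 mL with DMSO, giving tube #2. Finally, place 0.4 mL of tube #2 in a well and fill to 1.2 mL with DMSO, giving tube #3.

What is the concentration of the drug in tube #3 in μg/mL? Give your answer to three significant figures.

Step 1: 3 mL brought to 9 mL → factor 9/3 = 3
Step 2: 0.3 mL brought to 7.5 mL → factor 7.5/0.3 = 25
Step 3: 0.4 mL brought to 1.2 mL → factor 1.2/0.4 = 3
Overall dilution factor = 3 × 25 × 3 = 225
Final = 2.50 mg/mL / 225 = 0.01111 mg/mL = 11.1 μg/mL

11.1 μg/mL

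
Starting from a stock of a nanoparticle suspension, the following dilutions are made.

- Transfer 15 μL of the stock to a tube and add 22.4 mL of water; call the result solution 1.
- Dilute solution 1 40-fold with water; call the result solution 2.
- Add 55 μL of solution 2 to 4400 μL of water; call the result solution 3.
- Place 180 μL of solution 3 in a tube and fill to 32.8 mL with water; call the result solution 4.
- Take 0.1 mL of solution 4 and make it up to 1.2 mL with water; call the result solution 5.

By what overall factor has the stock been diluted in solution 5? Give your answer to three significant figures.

1.06 × 10^10

Step 1: 15 μL + 22.4 mL = 22415 μL total → factor 22415/15 = 1494.3
Step 2: 40-fold → factor 40
Step 3: 55 μL + 4400 μL = 4455 μL total → factor 4455/55 = 81
Step 4: 180 μL brought to 32.8 mL → factor 32800/180 = 182.22
Step 5: 0.1 mL brought to 1.2 mL → factor 1.2/0.1 = 12
Overall dilution factor = 1494.3 × 40 × 81 × 182.22 × 12 = 1.0587 × 10^10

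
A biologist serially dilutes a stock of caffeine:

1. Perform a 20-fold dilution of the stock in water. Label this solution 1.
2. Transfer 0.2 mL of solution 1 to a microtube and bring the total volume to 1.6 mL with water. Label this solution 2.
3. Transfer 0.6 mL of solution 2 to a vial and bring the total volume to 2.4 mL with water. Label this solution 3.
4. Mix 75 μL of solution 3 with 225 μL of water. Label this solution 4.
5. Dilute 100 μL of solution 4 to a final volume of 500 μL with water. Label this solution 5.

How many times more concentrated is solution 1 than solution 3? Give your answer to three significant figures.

32.0

Step 1: 20-fold → factor 20
Step 2: 0.2 mL brought to 1.6 mL → factor 1.6/0.2 = 8
Step 3: 0.6 mL brought to 2.4 mL → factor 2.4/0.6 = 4
Dilution factor to solution 1 = 20; to solution 3 = 640
[solution 1]/[solution 3] = (factor to solution 3)/(factor to solution 1) = 640/20 = 32.0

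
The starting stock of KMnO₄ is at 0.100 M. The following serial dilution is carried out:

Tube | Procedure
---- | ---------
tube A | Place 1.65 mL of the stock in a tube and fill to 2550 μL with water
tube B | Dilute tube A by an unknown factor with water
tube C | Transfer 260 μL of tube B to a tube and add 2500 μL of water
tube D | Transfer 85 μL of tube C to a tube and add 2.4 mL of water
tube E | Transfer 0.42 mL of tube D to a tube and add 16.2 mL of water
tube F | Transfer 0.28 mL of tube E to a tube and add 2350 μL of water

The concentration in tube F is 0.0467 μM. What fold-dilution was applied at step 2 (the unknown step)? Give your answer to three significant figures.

12.0-fold

Step 1: 1.65 mL brought to 2550 μL → factor 2.55/1.65 = 1.5455
Step 2: unknown factor x
Step 3: 260 μL + 2500 μL = 2760 μL total → factor 2760/260 = 10.615
Step 4: 85 μL + 2.4 mL = 2485 μL total → factor 2485/85 = 29.235
Step 5: 0.42 mL + 16.2 mL = 16.62 mL total → factor 16.62/0.42 = 39.571
Step 6: 0.28 mL + 2350 μL = 2.63 mL total → factor 2.63/0.28 = 9.3929
Product of known-step factors = 1.7827 × 10^5
Overall factor = 0.100 M / (0.0467 μM) = 2.1413 × 10^6
x = 2.1413 × 10^6 / 1.7827 × 10^5 = 12.0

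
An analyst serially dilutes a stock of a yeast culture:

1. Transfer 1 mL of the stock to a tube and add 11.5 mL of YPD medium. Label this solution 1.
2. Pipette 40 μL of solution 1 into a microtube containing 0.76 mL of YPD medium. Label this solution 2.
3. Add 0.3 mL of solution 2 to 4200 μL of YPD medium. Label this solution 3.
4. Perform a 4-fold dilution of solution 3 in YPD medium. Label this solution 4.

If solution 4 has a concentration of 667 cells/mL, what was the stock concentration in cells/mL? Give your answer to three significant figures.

Step 1: 1 mL + 11.5 mL = 12.5 mL total → factor 12.5/1 = 12.5
Step 2: 40 μL + 0.76 mL = 800 μL total → factor 800/40 = 20
Step 3: 0.3 mL + 4200 μL = 4.5 mL total → factor 4.5/0.3 = 15
Step 4: 4-fold → factor 4
Overall dilution factor = 12.5 × 20 × 15 × 4 = 15000
Stock = 667 cells/mL × 15000 = 1.00 × 10^7 cells/mL

1.00 × 10^7 cells/mL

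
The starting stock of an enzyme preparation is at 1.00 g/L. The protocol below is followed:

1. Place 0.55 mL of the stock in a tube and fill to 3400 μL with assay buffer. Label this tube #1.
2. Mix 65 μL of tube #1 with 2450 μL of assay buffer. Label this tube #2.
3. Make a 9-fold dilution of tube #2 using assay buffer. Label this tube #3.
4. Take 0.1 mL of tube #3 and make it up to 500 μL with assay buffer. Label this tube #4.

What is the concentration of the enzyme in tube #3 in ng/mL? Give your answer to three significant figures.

465 ng/mL

Step 1: 0.55 mL brought to 3400 μL → factor 3.4/0.55 = 6.1818
Step 2: 65 μL + 2450 μL = 2515 μL total → factor 2515/65 = 38.692
Step 3: 9-fold → factor 9
Dilution factor through tube #3 = 6.1818 × 38.692 × 9 = 2152.7
[tube #3] = 1.00 g/L / 2152.7 = 0.0004645 g/L = 465 ng/mL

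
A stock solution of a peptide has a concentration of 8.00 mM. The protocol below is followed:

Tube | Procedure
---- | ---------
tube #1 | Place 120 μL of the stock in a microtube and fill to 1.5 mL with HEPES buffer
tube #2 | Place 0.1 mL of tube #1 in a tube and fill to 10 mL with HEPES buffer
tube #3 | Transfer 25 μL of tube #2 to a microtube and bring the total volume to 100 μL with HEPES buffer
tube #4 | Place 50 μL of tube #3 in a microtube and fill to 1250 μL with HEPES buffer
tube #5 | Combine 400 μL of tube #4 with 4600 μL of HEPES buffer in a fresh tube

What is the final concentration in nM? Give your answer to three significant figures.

5.12 nM

Step 1: 120 μL brought to 1.5 mL → factor 1500/120 = 12.5
Step 2: 0.1 mL brought to 10 mL → factor 10/0.1 = 100
Step 3: 25 μL brought to 100 μL → factor 100/25 = 4
Step 4: 50 μL brought to 1250 μL → factor 1250/50 = 25
Step 5: 400 μL + 4600 μL = 5000 μL total → factor 5000/400 = 12.5
Overall dilution factor = 12.5 × 100 × 4 × 25 × 12.5 = 1.5625 × 10^6
Final = 8.00 mM / 1.5625 × 10^6 = 5.120 × 10^-6 mM = 5.12 nM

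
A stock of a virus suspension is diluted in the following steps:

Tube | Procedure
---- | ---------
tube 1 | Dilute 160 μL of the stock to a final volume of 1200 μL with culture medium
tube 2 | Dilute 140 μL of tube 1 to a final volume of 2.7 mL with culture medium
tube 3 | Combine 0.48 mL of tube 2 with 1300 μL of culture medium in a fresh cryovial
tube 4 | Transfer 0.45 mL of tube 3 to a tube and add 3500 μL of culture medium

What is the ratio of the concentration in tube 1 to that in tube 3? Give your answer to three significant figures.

71.5

Step 1: 160 μL brought to 1200 μL → factor 1200/160 = 7.5
Step 2: 140 μL brought to 2.7 mL → factor 2700/140 = 19.286
Step 3: 0.48 mL + 1300 μL = 1.78 mL total → factor 1.78/0.48 = 3.7083
Dilution factor to tube 1 = 7.5; to tube 3 = 536.38
[tube 1]/[tube 3] = (factor to tube 3)/(factor to tube 1) = 536.38/7.5 = 71.5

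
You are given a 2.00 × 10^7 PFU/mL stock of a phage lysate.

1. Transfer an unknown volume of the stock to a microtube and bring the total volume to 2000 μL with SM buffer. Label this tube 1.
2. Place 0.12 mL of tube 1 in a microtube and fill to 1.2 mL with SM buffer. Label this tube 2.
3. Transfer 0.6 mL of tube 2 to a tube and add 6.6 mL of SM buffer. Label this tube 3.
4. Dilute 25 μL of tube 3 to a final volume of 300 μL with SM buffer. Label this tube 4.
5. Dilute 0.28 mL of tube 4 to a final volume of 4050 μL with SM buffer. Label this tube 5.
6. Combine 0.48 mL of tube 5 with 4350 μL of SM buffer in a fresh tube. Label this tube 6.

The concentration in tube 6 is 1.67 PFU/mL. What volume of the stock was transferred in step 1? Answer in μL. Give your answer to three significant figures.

35.0 μL

Step 1: v brought to 2000 μL → factor = 2000 μL/v
Step 2: 0.12 mL brought to 1.2 mL → factor 1.2/0.12 = 10
Step 3: 0.6 mL + 6.6 mL = 7.2 mL total → factor 7.2/0.6 = 12
Step 4: 25 μL brought to 300 μL → factor 300/25 = 12
Step 5: 0.28 mL brought to 4050 μL → factor 4.05/0.28 = 14.464
Step 6: 0.48 mL + 4350 μL = 4.83 mL total → factor 4.83/0.48 = 10.062
Product of known-step factors = 2.0959 × 10^5
Overall factor = 2.00 × 10^7 PFU/mL / (1.67 PFU/mL) = 1.1976 × 10^7
Step-1 factor = 1.1976 × 10^7 / 2.0959 × 10^5 = 57.141
v = 2000 μL / 57.141 = 35.0 μL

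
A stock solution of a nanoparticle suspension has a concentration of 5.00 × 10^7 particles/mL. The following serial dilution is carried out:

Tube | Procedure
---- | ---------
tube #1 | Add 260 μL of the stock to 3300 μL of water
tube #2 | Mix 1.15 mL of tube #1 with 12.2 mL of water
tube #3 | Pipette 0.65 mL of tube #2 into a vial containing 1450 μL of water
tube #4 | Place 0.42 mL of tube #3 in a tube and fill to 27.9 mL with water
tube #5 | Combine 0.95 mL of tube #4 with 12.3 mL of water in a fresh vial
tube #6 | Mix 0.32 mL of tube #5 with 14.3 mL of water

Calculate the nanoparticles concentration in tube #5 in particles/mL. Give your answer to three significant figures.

105 particles/mL

Step 1: 260 μL + 3300 μL = 3560 μL total → factor 3560/260 = 13.692
Step 2: 1.15 mL + 12.2 mL = 13.35 mL total → factor 13.35/1.15 = 11.609
Step 3: 0.65 mL + 1450 μL = 2.1 mL total → factor 2.1/0.65 = 3.2308
Step 4: 0.42 mL brought to 27.9 mL → factor 27.9/0.42 = 66.429
Step 5: 0.95 mL + 12.3 mL = 13.25 mL total → factor 13.25/0.95 = 13.947
Dilution factor through tube #5 = 13.692 × 11.609 × 3.2308 × 66.429 × 13.947 = 4.7579 × 10^5
[tube #5] = 5.00 × 10^7 particles/mL / 4.7579 × 10^5 = 105 particles/mL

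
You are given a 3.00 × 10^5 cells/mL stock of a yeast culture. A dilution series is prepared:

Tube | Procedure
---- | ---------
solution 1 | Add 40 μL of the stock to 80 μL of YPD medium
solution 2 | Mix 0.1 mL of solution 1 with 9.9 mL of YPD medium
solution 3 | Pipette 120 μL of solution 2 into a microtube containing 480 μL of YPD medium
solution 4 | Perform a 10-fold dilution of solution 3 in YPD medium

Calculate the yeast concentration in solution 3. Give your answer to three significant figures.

Step 1: 40 μL + 80 μL = 120 μL total → factor 120/40 = 3
Step 2: 0.1 mL + 9.9 mL = 10 mL total → factor 10/0.1 = 100
Step 3: 120 μL + 480 μL = 600 μL total → factor 600/120 = 5
Dilution factor through solution 3 = 3 × 100 × 5 = 1500
[solution 3] = 3.00 × 10^5 cells/mL / 1500 = 200 cells/mL

200 cells/mL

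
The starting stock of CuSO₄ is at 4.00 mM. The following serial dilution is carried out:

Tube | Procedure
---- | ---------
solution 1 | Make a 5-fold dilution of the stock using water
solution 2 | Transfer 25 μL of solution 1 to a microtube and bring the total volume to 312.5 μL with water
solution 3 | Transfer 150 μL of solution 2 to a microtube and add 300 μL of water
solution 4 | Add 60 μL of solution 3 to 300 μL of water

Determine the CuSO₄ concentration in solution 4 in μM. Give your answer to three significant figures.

Step 1: 5-fold → factor 5
Step 2: 25 μL brought to 312.5 μL → factor 312.5/25 = 12.5
Step 3: 150 μL + 300 μL = 450 μL total → factor 450/150 = 3
Step 4: 60 μL + 300 μL = 360 μL total → factor 360/60 = 6
Overall dilution factor = 5 × 12.5 × 3 × 6 = 1125
Final = 4.00 mM / 1125 = 0.003556 mM = 3.56 μM

3.56 μM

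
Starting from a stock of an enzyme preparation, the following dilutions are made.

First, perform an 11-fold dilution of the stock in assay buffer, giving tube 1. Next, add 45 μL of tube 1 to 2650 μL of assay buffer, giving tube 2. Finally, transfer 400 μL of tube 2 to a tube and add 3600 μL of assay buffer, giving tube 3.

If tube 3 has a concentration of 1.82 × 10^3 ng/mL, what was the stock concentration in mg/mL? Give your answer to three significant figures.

Step 1: 11-fold → factor 11
Step 2: 45 μL + 2650 μL = 2695 μL total → factor 2695/45 = 59.889
Step 3: 400 μL + 3600 μL = 4000 μL total → factor 4000/400 = 10
Overall dilution factor = 11 × 59.889 × 10 = 6587.8
Stock = 1.82 × 10^3 ng/mL × 6587.8 = 1.199 × 10^7 ng/mL = 12.0 mg/mL

12.0 mg/mL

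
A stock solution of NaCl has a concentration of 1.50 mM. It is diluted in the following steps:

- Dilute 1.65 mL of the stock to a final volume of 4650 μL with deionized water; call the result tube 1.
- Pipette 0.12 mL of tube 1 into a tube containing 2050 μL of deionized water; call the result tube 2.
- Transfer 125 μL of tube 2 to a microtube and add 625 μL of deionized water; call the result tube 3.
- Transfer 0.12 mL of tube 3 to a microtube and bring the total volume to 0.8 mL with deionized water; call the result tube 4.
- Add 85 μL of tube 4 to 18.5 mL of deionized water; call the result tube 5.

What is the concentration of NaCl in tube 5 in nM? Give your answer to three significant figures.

3.37 nM

Step 1: 1.65 mL brought to 4650 μL → factor 4.65/1.65 = 2.8182
Step 2: 0.12 mL + 2050 μL = 2.17 mL total → factor 2.17/0.12 = 18.083
Step 3: 125 μL + 625 μL = 750 μL total → factor 750/125 = 6
Step 4: 0.12 mL brought to 0.8 mL → factor 0.8/0.12 = 6.6667
Step 5: 85 μL + 18.5 mL = 18585 μL total → factor 18585/85 = 218.65
Overall dilution factor = 2.8182 × 18.083 × 6 × 6.6667 × 218.65 = 4.4571 × 10^5
Final = 1.50 mM / 4.4571 × 10^5 = 3.365 × 10^-6 mM = 3.37 nM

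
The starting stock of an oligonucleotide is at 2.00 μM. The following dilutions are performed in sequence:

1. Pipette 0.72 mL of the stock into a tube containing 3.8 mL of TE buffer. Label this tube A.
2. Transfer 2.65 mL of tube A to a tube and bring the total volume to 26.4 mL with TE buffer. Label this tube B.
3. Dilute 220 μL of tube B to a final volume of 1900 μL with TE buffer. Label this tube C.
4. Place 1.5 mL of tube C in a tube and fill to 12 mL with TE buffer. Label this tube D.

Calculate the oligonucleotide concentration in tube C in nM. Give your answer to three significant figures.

Step 1: 0.72 mL + 3.8 mL = 4.52 mL total → factor 4.52/0.72 = 6.2778
Step 2: 2.65 mL brought to 26.4 mL → factor 26.4/2.65 = 9.9623
Step 3: 220 μL brought to 1900 μL → factor 1900/220 = 8.6364
Dilution factor through tube C = 6.2778 × 9.9623 × 8.6364 = 540.13
[tube C] = 2.00 μM / 540.13 = 0.003703 μM = 3.70 nM

3.70 nM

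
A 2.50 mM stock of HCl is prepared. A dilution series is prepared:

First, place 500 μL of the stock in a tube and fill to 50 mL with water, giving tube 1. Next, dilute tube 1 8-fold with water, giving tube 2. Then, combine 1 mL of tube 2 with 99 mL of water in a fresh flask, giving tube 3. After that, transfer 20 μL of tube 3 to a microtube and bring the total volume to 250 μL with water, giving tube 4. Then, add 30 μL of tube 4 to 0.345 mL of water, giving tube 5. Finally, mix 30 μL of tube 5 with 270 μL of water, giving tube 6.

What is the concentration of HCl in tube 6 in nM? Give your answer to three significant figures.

0.0200 nM

Step 1: 500 μL brought to 50 mL → factor 50000/500 = 100
Step 2: 8-fold → factor 8
Step 3: 1 mL + 99 mL = 100 mL total → factor 100/1 = 100
Step 4: 20 μL brought to 250 μL → factor 250/20 = 12.5
Step 5: 30 μL + 0.345 mL = 375 μL total → factor 375/30 = 12.5
Step 6: 30 μL + 270 μL = 300 μL total → factor 300/30 = 10
Overall dilution factor = 100 × 8 × 100 × 12.5 × 12.5 × 10 = 1.25 × 10^8
Final = 2.50 mM / 1.25 × 10^8 = 2.000 × 10^-8 mM = 0.0200 nM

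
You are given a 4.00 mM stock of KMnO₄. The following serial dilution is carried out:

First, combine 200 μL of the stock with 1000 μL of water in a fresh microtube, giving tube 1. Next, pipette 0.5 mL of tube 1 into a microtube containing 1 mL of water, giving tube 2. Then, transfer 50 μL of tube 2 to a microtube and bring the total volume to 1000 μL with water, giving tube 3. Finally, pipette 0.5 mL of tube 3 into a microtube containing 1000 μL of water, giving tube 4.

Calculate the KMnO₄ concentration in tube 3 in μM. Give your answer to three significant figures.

11.1 μM

Step 1: 200 μL + 1000 μL = 1200 μL total → factor 1200/200 = 6
Step 2: 0.5 mL + 1 mL = 1.5 mL total → factor 1.5/0.5 = 3
Step 3: 50 μL brought to 1000 μL → factor 1000/50 = 20
Dilution factor through tube 3 = 6 × 3 × 20 = 360
[tube 3] = 4.00 mM / 360 = 0.01111 mM = 11.1 μM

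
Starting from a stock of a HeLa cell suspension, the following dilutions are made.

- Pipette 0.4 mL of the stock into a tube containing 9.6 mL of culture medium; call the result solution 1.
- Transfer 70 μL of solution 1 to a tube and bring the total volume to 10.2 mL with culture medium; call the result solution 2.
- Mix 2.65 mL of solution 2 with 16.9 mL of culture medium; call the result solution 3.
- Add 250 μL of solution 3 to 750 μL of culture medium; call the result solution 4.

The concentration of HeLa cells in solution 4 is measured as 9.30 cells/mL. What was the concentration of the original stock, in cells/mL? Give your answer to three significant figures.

1.00 × 10^6 cells/mL

Step 1: 0.4 mL + 9.6 mL = 10 mL total → factor 10/0.4 = 25
Step 2: 70 μL brought to 10.2 mL → factor 10200/70 = 145.71
Step 3: 2.65 mL + 16.9 mL = 19.55 mL total → factor 19.55/2.65 = 7.3774
Step 4: 250 μL + 750 μL = 1000 μL total → factor 1000/250 = 4
Overall dilution factor = 25 × 145.71 × 7.3774 × 4 = 1.075 × 10^5
Stock = 9.30 cells/mL × 1.075 × 10^5 = 1.00 × 10^6 cells/mL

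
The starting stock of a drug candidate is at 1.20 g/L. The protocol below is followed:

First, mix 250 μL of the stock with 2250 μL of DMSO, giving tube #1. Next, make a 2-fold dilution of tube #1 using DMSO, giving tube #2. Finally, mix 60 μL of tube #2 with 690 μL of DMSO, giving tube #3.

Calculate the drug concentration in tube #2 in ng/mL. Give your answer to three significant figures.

6.00 × 10^4 ng/mL

Step 1: 250 μL + 2250 μL = 2500 μL total → factor 2500/250 = 10
Step 2: 2-fold → factor 2
Dilution factor through tube #2 = 10 × 2 = 20
[tube #2] = 1.20 g/L / 20 = 0.06000 g/L = 6.00 × 10^4 ng/mL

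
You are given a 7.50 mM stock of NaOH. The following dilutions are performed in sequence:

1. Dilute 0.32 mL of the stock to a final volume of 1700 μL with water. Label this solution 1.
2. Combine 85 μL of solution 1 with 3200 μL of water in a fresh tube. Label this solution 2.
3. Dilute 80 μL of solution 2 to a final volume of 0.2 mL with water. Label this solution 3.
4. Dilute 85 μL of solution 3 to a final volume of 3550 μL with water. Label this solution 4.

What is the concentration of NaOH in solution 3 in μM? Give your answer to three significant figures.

Step 1: 0.32 mL brought to 1700 μL → factor 1.7/0.32 = 5.3125
Step 2: 85 μL + 3200 μL = 3285 μL total → factor 3285/85 = 38.647
Step 3: 80 μL brought to 0.2 mL → factor 200/80 = 2.5
Dilution factor through solution 3 = 5.3125 × 38.647 × 2.5 = 513.28
[solution 3] = 7.50 mM / 513.28 = 0.01461 mM = 14.6 μM

14.6 μM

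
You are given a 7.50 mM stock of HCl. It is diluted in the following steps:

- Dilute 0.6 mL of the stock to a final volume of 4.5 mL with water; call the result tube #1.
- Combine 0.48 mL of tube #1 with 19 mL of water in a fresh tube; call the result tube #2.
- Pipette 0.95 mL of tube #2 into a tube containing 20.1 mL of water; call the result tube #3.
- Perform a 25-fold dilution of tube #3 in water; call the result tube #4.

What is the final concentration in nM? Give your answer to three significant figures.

Step 1: 0.6 mL brought to 4.5 mL → factor 4.5/0.6 = 7.5
Step 2: 0.48 mL + 19 mL = 19.48 mL total → factor 19.48/0.48 = 40.583
Step 3: 0.95 mL + 20.1 mL = 21.05 mL total → factor 21.05/0.95 = 22.158
Step 4: 25-fold → factor 25
Overall dilution factor = 7.5 × 40.583 × 22.158 × 25 = 1.6861 × 10^5
Final = 7.50 mM / 1.6861 × 10^5 = 4.448 × 10^-5 mM = 44.5 nM

44.5 nM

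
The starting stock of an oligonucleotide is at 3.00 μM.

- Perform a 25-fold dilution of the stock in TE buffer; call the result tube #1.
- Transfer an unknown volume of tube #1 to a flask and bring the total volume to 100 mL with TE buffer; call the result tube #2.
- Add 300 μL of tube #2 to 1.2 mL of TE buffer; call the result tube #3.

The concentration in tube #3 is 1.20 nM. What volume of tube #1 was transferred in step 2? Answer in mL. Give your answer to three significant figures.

5.00 mL

Step 1: 25-fold → factor 25
Step 2: v brought to 100 mL → factor = 100 mL/v
Step 3: 300 μL + 1.2 mL = 1500 μL total → factor 1500/300 = 5
Product of known-step factors = 125
Overall factor = 3.00 μM / (1.20 nM) = 2500
Step-2 factor = 2500 / 125 = 20
v = 100 mL / 20 = 5.00 mL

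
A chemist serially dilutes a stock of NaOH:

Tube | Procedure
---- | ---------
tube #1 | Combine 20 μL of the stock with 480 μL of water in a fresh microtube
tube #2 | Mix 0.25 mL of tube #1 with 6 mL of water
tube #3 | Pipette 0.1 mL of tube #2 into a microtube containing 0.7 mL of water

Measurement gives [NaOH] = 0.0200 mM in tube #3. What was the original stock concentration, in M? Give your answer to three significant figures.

0.100 M

Step 1: 20 μL + 480 μL = 500 μL total → factor 500/20 = 25
Step 2: 0.25 mL + 6 mL = 6.25 mL total → factor 6.25/0.25 = 25
Step 3: 0.1 mL + 0.7 mL = 0.8 mL total → factor 0.8/0.1 = 8
Overall dilution factor = 25 × 25 × 8 = 5000
Stock = 0.0200 mM × 5000 = 100.0 mM = 0.100 M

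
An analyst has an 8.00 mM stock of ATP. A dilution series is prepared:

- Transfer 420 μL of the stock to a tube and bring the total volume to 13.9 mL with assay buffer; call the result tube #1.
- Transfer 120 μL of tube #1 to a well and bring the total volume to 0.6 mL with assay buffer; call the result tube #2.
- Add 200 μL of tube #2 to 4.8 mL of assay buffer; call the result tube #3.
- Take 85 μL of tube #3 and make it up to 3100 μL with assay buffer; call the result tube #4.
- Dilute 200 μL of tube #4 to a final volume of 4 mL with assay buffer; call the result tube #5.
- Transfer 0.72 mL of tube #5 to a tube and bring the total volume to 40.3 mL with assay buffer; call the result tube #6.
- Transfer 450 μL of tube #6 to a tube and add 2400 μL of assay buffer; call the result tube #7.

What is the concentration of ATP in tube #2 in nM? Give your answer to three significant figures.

4.83 × 10^4 nM

Step 1: 420 μL brought to 13.9 mL → factor 13900/420 = 33.095
Step 2: 120 μL brought to 0.6 mL → factor 600/120 = 5
Dilution factor through tube #2 = 33.095 × 5 = 165.48
[tube #2] = 8.00 mM / 165.48 = 0.04835 mM = 4.83 × 10^4 nM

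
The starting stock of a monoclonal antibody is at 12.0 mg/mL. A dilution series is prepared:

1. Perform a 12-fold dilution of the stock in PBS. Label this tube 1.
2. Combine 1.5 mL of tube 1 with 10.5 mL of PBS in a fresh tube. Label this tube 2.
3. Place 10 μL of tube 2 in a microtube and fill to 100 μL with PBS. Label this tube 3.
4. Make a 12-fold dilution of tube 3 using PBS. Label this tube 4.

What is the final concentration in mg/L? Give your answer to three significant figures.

Step 1: 12-fold → factor 12
Step 2: 1.5 mL + 10.5 mL = 12 mL total → factor 12/1.5 = 8
Step 3: 10 μL brought to 100 μL → factor 100/10 = 10
Step 4: 12-fold → factor 12
Overall dilution factor = 12 × 8 × 10 × 12 = 11520
Final = 12.0 mg/mL / 11520 = 0.001042 mg/mL = 1.04 mg/L

1.04 mg/L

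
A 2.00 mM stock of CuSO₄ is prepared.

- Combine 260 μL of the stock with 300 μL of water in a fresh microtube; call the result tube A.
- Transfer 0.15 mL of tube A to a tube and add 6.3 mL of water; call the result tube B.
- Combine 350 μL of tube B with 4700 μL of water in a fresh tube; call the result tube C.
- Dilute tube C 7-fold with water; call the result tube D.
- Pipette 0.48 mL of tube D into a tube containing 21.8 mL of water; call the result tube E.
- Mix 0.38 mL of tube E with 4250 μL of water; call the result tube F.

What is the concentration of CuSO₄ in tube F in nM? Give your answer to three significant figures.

Step 1: 260 μL + 300 μL = 560 μL total → factor 560/260 = 2.1538
Step 2: 0.15 mL + 6.3 mL = 6.45 mL total → factor 6.45/0.15 = 43
Step 3: 350 μL + 4700 μL = 5050 μL total → factor 5050/350 = 14.429
Step 4: 7-fold → factor 7
Step 5: 0.48 mL + 21.8 mL = 22.28 mL total → factor 22.28/0.48 = 46.417
Step 6: 0.38 mL + 4250 μL = 4.63 mL total → factor 4.63/0.38 = 12.184
Overall dilution factor = 2.1538 × 43 × 14.429 × 7 × 46.417 × 12.184 = 5.2902 × 10^6
Final = 2.00 mM / 5.2902 × 10^6 = 3.781 × 10^-7 mM = 0.378 nM

0.378 nM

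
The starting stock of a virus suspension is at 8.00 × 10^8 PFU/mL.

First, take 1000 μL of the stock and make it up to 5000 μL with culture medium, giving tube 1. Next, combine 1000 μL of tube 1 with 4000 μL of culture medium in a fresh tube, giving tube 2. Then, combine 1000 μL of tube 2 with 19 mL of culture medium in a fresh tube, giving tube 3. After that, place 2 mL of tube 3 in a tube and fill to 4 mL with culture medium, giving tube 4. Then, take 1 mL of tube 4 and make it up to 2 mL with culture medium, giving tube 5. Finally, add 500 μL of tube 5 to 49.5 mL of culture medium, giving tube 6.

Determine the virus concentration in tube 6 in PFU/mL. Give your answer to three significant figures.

4.00 × 10^3 PFU/mL

Step 1: 1000 μL brought to 5000 μL → factor 5000/1000 = 5
Step 2: 1000 μL + 4000 μL = 5000 μL total → factor 5000/1000 = 5
Step 3: 1000 μL + 19 mL = 20000 μL total → factor 20000/1000 = 20
Step 4: 2 mL brought to 4 mL → factor 4/2 = 2
Step 5: 1 mL brought to 2 mL → factor 2/1 = 2
Step 6: 500 μL + 49.5 mL = 50000 μL total → factor 50000/500 = 100
Overall dilution factor = 5 × 5 × 20 × 2 × 2 × 100 = 2 × 10^5
Final = 8.00 × 10^8 PFU/mL / 2 × 10^5 = 4.00 × 10^3 PFU/mL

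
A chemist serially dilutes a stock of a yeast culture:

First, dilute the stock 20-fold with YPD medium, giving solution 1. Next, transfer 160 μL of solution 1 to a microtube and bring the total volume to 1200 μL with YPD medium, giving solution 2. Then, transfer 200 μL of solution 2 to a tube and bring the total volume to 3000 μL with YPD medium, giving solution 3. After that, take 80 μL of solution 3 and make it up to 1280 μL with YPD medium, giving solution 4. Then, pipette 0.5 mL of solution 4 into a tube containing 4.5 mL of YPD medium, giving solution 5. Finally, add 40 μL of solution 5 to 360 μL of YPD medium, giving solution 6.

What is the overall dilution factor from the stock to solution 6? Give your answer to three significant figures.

3.60 × 10^6

Step 1: 20-fold → factor 20
Step 2: 160 μL brought to 1200 μL → factor 1200/160 = 7.5
Step 3: 200 μL brought to 3000 μL → factor 3000/200 = 15
Step 4: 80 μL brought to 1280 μL → factor 1280/80 = 16
Step 5: 0.5 mL + 4.5 mL = 5 mL total → factor 5/0.5 = 10
Step 6: 40 μL + 360 μL = 400 μL total → factor 400/40 = 10
Overall dilution factor = 20 × 7.5 × 15 × 16 × 10 × 10 = 3.6 × 10^6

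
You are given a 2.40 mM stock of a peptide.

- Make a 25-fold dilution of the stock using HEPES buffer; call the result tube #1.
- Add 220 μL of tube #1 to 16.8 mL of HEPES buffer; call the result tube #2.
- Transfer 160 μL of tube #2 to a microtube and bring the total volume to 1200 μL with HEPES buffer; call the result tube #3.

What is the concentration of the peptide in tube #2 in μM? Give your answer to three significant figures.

1.24 μM

Step 1: 25-fold → factor 25
Step 2: 220 μL + 16.8 mL = 17020 μL total → factor 17020/220 = 77.364
Dilution factor through tube #2 = 25 × 77.364 = 1934.1
[tube #2] = 2.40 mM / 1934.1 = 0.001241 mM = 1.24 μM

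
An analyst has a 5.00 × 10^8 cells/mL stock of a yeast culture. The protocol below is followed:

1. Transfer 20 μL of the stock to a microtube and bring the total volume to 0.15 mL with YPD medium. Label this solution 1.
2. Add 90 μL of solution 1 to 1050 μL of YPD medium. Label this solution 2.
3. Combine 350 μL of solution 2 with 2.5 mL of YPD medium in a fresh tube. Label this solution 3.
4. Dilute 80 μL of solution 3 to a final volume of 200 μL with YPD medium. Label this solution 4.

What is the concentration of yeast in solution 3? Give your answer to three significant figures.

Step 1: 20 μL brought to 0.15 mL → factor 150/20 = 7.5
Step 2: 90 μL + 1050 μL = 1140 μL total → factor 1140/90 = 12.667
Step 3: 350 μL + 2.5 mL = 2850 μL total → factor 2850/350 = 8.1429
Dilution factor through solution 3 = 7.5 × 12.667 × 8.1429 = 773.57
[solution 3] = 5.00 × 10^8 cells/mL / 773.57 = 6.46 × 10^5 cells/mL

6.46 × 10^5 cells/mL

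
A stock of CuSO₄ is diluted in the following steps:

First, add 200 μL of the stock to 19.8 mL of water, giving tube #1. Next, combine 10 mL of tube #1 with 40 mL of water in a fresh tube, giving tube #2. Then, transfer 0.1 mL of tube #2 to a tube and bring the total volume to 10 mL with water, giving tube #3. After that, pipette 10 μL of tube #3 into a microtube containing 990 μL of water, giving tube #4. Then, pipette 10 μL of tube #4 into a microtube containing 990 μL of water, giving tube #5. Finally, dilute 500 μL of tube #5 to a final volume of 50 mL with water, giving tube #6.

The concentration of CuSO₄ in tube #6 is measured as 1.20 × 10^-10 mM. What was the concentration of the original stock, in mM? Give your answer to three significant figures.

6.00 mM

Step 1: 200 μL + 19.8 mL = 20000 μL total → factor 20000/200 = 100
Step 2: 10 mL + 40 mL = 50 mL total → factor 50/10 = 5
Step 3: 0.1 mL brought to 10 mL → factor 10/0.1 = 100
Step 4: 10 μL + 990 μL = 1000 μL total → factor 1000/10 = 100
Step 5: 10 μL + 990 μL = 1000 μL total → factor 1000/10 = 100
Step 6: 500 μL brought to 50 mL → factor 50000/500 = 100
Overall dilution factor = 100 × 5 × 100 × 100 × 100 × 100 = 5 × 10^10
Stock = 1.20 × 10^-10 mM × 5 × 10^10 = 6.00 mM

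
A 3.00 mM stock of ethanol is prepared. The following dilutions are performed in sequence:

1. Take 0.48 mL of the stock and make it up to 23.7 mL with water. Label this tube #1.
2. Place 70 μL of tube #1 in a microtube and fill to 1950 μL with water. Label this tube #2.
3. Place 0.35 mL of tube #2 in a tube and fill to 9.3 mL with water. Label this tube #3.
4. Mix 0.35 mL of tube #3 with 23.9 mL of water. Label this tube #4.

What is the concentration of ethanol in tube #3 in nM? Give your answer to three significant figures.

Step 1: 0.48 mL brought to 23.7 mL → factor 23.7/0.48 = 49.375
Step 2: 70 μL brought to 1950 μL → factor 1950/70 = 27.857
Step 3: 0.35 mL brought to 9.3 mL → factor 9.3/0.35 = 26.571
Dilution factor through tube #3 = 49.375 × 27.857 × 26.571 = 36548
[tube #3] = 3.00 mM / 36548 = 8.208 × 10^-5 mM = 82.1 nM

82.1 nM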